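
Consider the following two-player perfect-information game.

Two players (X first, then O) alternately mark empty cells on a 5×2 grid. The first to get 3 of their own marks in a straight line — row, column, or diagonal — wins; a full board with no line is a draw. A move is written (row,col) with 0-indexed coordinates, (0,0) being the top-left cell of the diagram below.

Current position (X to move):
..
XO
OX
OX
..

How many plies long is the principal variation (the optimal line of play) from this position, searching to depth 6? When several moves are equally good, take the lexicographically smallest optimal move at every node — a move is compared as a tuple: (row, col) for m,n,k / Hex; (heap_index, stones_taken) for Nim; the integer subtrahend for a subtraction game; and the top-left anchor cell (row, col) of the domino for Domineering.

ply 1, X at ../XO/OX/OX/.. | (0,0)=-1→X./XO/OX/OX/..; (0,1)=-1→.X/XO/OX/OX/..; (4,0)=+0→../XO/OX/OX/X.; (4,1)=+1→../XO/OX/OX/.X*
ply 2: ../XO/OX/OX/.X is terminal -1 (O); from ../XO/OX/OX/.. depth 6

PV length from [../XO/OX/OX/..]: 1 ply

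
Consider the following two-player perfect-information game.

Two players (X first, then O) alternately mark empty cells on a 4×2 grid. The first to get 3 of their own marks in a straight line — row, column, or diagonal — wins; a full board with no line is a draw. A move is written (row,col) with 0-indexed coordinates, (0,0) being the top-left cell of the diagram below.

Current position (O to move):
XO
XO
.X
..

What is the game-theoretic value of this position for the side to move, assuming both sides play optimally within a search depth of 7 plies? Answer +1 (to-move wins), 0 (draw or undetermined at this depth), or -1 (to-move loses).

[XO/XO/.X/..] O move#1: (2,0):+0/XO/XO/OX/..*, (3,0):-1/XO/XO/.X/O., (3,1):-1/XO/XO/.X/.O
[XO/XO/OX/..] X move#2: (3,0):+0/XO/XO/OX/X.*, (3,1):+0/XO/XO/OX/.X
[XO/XO/OX/X.] O move#3: (3,1):+0/XO/XO/OX/XO*
[XO/XO/OX/XO] end (terminal +0, X#4); searched XO/XO/.X/.. to 7

value(XO/XO/.X/.., O) = 0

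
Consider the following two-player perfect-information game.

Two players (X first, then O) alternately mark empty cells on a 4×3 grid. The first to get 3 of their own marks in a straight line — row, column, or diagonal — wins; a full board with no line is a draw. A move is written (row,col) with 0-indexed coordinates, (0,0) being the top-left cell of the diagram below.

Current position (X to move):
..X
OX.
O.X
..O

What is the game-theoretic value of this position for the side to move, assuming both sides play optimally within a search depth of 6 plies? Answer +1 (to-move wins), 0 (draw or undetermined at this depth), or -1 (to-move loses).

value(..X/OX./O.X/..O, X) = +1

p1 X@[..X/OX./O.X/..O]: (0,0)[X.X/OX./O.X/..O]+1* (0,1)[.XX/OX./O.X/..O]-1 (1,2)[..X/OXX/O.X/..O]+1 (2,1)[..X/OX./OXX/..O]-1 (3,0)[..X/OX./O.X/X.O]-1 (3,1)[..X/OX./O.X/.XO]-1
p2 O@[X.X/OX./O.X/..O] terminal -1; root [..X/OX./O.X/..O] d6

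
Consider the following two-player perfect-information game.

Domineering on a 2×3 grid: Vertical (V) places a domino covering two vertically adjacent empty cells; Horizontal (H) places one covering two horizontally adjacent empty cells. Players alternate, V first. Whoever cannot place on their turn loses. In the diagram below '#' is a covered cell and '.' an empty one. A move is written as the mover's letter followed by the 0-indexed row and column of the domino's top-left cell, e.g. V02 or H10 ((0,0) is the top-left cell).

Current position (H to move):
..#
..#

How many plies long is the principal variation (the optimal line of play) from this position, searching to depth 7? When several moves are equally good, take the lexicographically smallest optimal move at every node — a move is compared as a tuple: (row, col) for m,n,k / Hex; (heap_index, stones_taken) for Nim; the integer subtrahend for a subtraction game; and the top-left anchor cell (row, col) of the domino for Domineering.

PV length from [..#/..#]: 1 ply

[..#/..#] H move#1: H00:+1/###/..#*, H10:+1/..#/###
[###/..#] end (terminal -1, V#2); searched ..#/..# to 7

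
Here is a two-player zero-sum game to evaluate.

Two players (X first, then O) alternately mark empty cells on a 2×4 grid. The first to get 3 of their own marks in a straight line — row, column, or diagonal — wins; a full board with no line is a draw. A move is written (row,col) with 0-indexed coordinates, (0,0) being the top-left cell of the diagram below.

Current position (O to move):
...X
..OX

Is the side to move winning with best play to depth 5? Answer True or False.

[...X/..OX] O move#1: (0,0):+0/O..X/..OX*, (0,1):+0/.O.X/..OX, (0,2):+0/..OX/..OX, (1,0):+0/...X/O.OX, (1,1):+0/...X/.OOX
[O..X/..OX] X move#2: (0,1):+0/OX.X/..OX*, (0,2):+0/O.XX/..OX, (1,0):+0/O..X/X.OX, (1,1):+0/O..X/.XOX
[OX.X/..OX] O move#3: (0,2):+0/OXOX/..OX*, (1,0):-1/OX.X/O.OX, (1,1):-1/OX.X/.OOX
[OXOX/..OX] X move#4: (1,0):+0/OXOX/X.OX*, (1,1):+0/OXOX/.XOX
[OXOX/X.OX] O move#5: (1,1):+0/OXOX/XOOX*
[OXOX/XOOX] end (terminal +0, X#6); searched ...X/..OX to 5

O winning at [...X/..OX]: False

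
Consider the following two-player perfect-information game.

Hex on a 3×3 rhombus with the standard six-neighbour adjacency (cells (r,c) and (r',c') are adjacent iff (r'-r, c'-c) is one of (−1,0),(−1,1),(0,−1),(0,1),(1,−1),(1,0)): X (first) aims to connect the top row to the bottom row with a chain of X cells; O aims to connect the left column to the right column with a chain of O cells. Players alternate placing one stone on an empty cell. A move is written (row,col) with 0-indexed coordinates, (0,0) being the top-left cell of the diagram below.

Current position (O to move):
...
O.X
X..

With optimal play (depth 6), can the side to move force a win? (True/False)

[.../O.X/X..] O move#1: (0,0):-1/O../O.X/X.., (0,1):-1/.O./O.X/X.., (0,2):+1/..O/O.X/X..*, (1,1):-1/.../OOX/X.., (2,1):-1/.../O.X/XO., (2,2):-1/.../O.X/X.O
[..O/O.X/X..] X move#2: (0,0):-1/X.O/O.X/X..*, (0,1):-1/.XO/O.X/X.., (1,1):-1/..O/OXX/X.., (2,1):-1/..O/O.X/XX., (2,2):-1/..O/O.X/X.X
[X.O/O.X/X..] O move#3: (0,1):+1/XOO/O.X/X..*, (1,1):+1/X.O/OOX/X.., (2,1):+1/X.O/O.X/XO., (2,2):+1/X.O/O.X/X.O
[XOO/O.X/X..] end (terminal -1, X#4); searched .../O.X/X.. to 6

O winning at [.../O.X/X..]: True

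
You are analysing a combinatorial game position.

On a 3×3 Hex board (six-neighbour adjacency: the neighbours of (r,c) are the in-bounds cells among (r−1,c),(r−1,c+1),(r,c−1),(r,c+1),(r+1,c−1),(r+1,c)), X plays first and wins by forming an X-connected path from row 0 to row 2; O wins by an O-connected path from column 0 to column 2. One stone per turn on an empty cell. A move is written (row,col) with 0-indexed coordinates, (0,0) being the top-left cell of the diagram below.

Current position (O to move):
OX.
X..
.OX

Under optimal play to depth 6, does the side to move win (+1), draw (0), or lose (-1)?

[OX./X../.OX] O move#1: (0,2):-1/OXO/X../.OX*, (1,1):-1/OX./XO./.OX, (1,2):-1/OX./X.O/.OX, (2,0):-1/OX./X../OOX
[OXO/X../.OX] X move#2: (1,1):+1/OXO/XX./.OX*, (1,2):+1/OXO/X.X/.OX, (2,0):+1/OXO/X../XOX
[OXO/XX./.OX] O move#3: (1,2):-1/OXO/XXO/.OX*, (2,0):-1/OXO/XX./OOX
[OXO/XXO/.OX] X move#4: (2,0):+1/OXO/XXO/XOX*
[OXO/XXO/XOX] end (terminal -1, O#5); searched OX./X../.OX to 6

value(OX./X../.OX, O) = -1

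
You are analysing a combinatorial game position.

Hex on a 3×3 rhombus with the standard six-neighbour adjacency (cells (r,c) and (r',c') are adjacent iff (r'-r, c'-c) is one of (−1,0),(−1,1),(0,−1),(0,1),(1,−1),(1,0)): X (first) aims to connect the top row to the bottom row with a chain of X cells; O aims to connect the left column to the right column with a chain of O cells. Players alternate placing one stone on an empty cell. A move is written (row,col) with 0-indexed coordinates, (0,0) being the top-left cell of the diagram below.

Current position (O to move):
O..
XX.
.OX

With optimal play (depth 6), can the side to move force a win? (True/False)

p1 O@[O../XX./.OX]: (0,1)[OO./XX./.OX]-1* (0,2)[O.O/XX./.OX]-1 (1,2)[O../XXO/.OX]-1 (2,0)[O../XX./OOX]-1
p2 X@[OO./XX./.OX]: (0,2)[OOX/XX./.OX]+1* (1,2)[OO./XXX/.OX]-1 (2,0)[OO./XX./XOX]-1
p3 O@[OOX/XX./.OX]: (1,2)[OOX/XXO/.OX]-1* (2,0)[OOX/XX./OOX]-1
p4 X@[OOX/XXO/.OX]: (2,0)[OOX/XXO/XOX]+1*
p5 O@[OOX/XXO/XOX] terminal -1; root [O../XX./.OX] d6

O winning at [O../XX./.OX]: False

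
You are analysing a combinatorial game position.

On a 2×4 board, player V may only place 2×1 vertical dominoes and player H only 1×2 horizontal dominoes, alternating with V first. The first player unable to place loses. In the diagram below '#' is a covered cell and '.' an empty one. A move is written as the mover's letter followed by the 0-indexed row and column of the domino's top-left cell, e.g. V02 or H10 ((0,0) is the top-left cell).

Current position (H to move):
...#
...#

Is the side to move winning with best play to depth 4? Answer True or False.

p1 H@[...#/...#]: H00[##.#/...#]+1* H01[.###/...#]+1 H10[...#/##.#]+1 H11[...#/.###]+1
p2 V@[##.#/...#]: V02[####/..##]-1*
p3 H@[####/..##]: H10[####/####]+1*
p4 V@[####/####] terminal -1; root [...#/...#] d4

H winning at [...#/...#]: True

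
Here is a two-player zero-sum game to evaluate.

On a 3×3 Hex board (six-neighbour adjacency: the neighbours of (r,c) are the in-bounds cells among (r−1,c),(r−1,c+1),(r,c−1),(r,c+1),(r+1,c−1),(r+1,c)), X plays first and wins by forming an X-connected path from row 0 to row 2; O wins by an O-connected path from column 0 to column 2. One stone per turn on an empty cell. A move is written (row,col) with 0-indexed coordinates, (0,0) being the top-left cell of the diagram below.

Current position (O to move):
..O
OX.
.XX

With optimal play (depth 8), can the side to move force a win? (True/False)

[..O/OX./.XX] O move#1: (0,0):-1/O.O/OX./.XX, (0,1):+1/.OO/OX./.XX*, (1,2):-1/..O/OXO/.XX, (2,0):-1/..O/OX./OXX
[.OO/OX./.XX] end (terminal -1, X#2); searched ..O/OX./.XX to 8

O winning at [..O/OX./.XX]: True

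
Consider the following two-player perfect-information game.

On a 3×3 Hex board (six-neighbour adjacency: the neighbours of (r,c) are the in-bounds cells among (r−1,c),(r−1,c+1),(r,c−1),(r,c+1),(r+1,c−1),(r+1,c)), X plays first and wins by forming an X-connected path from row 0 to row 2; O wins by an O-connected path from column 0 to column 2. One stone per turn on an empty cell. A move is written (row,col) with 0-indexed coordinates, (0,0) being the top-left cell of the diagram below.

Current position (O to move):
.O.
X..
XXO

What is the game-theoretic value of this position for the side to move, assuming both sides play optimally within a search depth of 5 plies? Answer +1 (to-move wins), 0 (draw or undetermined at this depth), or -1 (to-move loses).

value(.O./X../XXO, O) = -1

p1 O@[.O./X../XXO]: (0,0)[OO./X../XXO]-1* (0,2)[.OO/X../XXO]-1 (1,1)[.O./XO./XXO]-1 (1,2)[.O./X.O/XXO]-1
p2 X@[OO./X../XXO]: (0,2)[OOX/X../XXO]+1* (1,1)[OO./XX./XXO]-1 (1,2)[OO./X.X/XXO]-1
p3 O@[OOX/X../XXO]: (1,1)[OOX/XO./XXO]-1* (1,2)[OOX/X.O/XXO]-1
p4 X@[OOX/XO./XXO]: (1,2)[OOX/XOX/XXO]+1*
p5 O@[OOX/XOX/XXO] terminal -1; root [.O./X../XXO] d5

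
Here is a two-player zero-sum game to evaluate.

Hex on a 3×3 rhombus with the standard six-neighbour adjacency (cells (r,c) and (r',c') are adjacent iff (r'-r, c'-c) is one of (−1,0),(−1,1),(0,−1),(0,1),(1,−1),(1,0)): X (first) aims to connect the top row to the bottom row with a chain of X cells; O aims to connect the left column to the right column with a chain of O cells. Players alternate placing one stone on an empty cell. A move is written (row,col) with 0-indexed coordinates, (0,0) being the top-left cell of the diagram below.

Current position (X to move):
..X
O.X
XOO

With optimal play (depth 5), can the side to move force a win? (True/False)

X winning at [..X/O.X/XOO]: True

[..X/O.X/XOO] X move#1: (0,0):-1/X.X/O.X/XOO, (0,1):-1/.XX/O.X/XOO, (1,1):+1/..X/OXX/XOO*
[..X/OXX/XOO] end (terminal -1, O#2); searched ..X/O.X/XOO to 5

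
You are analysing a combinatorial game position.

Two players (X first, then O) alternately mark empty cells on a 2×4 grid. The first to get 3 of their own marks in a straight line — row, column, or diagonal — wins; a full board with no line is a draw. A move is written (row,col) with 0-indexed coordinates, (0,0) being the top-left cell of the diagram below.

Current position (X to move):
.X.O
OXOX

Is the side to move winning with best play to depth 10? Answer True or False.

p1 X@[.X.O/OXOX]: (0,0)[XX.O/OXOX]+0* (0,2)[.XXO/OXOX]+0
p2 O@[XX.O/OXOX]: (0,2)[XXOO/OXOX]+0*
p3 X@[XXOO/OXOX] terminal +0; root [.X.O/OXOX] d10

X winning at [.X.O/OXOX]: False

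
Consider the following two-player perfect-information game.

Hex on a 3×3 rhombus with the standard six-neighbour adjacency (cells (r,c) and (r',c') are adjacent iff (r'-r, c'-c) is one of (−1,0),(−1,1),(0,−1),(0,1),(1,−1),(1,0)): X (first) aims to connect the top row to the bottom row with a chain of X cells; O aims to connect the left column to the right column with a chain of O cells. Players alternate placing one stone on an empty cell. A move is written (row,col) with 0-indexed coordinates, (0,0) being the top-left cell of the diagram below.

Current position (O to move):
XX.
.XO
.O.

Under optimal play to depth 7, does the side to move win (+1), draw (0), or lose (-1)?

ply 1, O at XX./.XO/.O. | (0,2)=-1→XXO/.XO/.O.; (1,0)=-1→XX./OXO/.O.; (2,0)=+1→XX./.XO/OO.*; (2,2)=-1→XX./.XO/.OO
ply 2: XX./.XO/OO. is terminal -1 (X); from XX./.XO/.O. depth 7

value(XX./.XO/.O., O) = +1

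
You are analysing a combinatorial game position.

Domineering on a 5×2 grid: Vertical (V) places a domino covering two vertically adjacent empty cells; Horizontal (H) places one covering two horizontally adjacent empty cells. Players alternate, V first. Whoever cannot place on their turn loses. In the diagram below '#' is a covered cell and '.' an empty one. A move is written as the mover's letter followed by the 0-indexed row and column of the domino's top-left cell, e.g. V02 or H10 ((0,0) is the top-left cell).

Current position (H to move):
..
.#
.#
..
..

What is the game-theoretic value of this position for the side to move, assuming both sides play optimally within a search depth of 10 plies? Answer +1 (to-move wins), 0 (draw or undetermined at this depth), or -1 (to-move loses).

value(../.#/.#/../.., H) = +1

ply 1, H at ../.#/.#/../.. | H00=-1→##/.#/.#/../..; H30=+1→../.#/.#/##/..*; H40=+1→../.#/.#/../##
ply 2, V at ../.#/.#/##/.. | V00=-1→#./##/.#/##/..*; V10=-1→../##/##/##/..
ply 3, H at #./##/.#/##/.. | H40=+1→#./##/.#/##/##*
ply 4: #./##/.#/##/## is terminal -1 (V); from ../.#/.#/../.. depth 10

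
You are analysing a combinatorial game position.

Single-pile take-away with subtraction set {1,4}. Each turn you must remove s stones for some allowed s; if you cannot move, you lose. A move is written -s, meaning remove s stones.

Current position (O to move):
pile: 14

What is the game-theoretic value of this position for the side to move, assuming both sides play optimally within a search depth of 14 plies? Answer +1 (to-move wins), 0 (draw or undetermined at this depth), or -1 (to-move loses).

p1 O@[14]: -1[13]-1 -4[10]+1*
p2 X@[10]: -1[9]-1* -4[6]-1
p3 O@[9]: -1[8]-1 -4[5]+1*
p4 X@[5]: -1[4]-1* -4[1]-1
p5 O@[4]: -1[3]-1 -4[0]+1*
p6 X@[0] terminal -1; root [14] d14

value(14, O) = +1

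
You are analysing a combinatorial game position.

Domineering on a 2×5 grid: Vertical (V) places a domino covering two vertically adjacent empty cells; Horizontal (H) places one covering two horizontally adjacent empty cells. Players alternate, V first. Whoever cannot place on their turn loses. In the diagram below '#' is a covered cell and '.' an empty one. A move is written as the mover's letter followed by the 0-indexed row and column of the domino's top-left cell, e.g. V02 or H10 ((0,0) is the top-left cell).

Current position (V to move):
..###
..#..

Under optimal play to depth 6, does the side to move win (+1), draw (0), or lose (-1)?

[..###/..#..] V move#1: V00:+1/#.###/#.#..*, V01:+1/.####/.##..
[#.###/#.#..] H move#2: H13:-1/#.###/#.###*
[#.###/#.###] V move#3: V01:+1/#####/#####*
[#####/#####] end (terminal -1, H#4); searched ..###/..#.. to 6

value(..###/..#.., V) = +1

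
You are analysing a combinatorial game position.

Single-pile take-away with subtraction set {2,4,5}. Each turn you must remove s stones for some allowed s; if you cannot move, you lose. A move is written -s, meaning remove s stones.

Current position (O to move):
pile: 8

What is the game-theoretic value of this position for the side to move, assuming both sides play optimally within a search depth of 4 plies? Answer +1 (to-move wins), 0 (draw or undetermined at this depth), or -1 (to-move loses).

[8] O move#1: -2:-1/6*, -4:-1/4, -5:-1/3
[6] X move#2: -2:-1/4, -4:-1/2, -5:+1/1*
[1] end (terminal -1, O#3); searched 8 to 4

value(8, O) = -1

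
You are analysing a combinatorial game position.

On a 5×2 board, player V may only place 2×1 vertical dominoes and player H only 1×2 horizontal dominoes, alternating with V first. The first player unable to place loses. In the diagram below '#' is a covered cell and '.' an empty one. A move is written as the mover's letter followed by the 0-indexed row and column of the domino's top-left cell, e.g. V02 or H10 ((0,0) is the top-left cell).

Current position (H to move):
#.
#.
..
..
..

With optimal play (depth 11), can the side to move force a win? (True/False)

p1 H@[#./#./../../..]: H20[#./#./##/../..]-1 H30[#./#./../##/..]+1* H40[#./#./../../##]-1
p2 V@[#./#./../##/..]: V01[##/##/../##/..]-1* V11[#./##/.#/##/..]-1
p3 H@[##/##/../##/..]: H20[##/##/##/##/..]+1* H40[##/##/../##/##]+1
p4 V@[##/##/##/##/..] terminal -1; root [#./#./../../..] d11

H winning at [#./#./../../..]: True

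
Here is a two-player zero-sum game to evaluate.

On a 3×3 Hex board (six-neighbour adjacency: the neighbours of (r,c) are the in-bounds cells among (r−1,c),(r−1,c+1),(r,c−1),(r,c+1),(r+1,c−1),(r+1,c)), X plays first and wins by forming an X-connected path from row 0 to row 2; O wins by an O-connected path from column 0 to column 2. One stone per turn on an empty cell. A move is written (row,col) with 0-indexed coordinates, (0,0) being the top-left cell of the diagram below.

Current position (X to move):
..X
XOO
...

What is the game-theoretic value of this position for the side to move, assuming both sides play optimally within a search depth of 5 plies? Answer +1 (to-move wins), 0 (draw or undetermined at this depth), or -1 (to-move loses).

value(..X/XOO/..., X) = +1

[..X/XOO/...] X move#1: (0,0):-1/X.X/XOO/..., (0,1):-1/.XX/XOO/..., (2,0):+1/..X/XOO/X..*, (2,1):-1/..X/XOO/.X., (2,2):-1/..X/XOO/..X
[..X/XOO/X..] O move#2: (0,0):-1/O.X/XOO/X..*, (0,1):-1/.OX/XOO/X.., (2,1):-1/..X/XOO/XO., (2,2):-1/..X/XOO/X.O
[O.X/XOO/X..] X move#3: (0,1):+1/OXX/XOO/X..*, (2,1):-1/O.X/XOO/XX., (2,2):-1/O.X/XOO/X.X
[OXX/XOO/X..] end (terminal -1, O#4); searched ..X/XOO/... to 5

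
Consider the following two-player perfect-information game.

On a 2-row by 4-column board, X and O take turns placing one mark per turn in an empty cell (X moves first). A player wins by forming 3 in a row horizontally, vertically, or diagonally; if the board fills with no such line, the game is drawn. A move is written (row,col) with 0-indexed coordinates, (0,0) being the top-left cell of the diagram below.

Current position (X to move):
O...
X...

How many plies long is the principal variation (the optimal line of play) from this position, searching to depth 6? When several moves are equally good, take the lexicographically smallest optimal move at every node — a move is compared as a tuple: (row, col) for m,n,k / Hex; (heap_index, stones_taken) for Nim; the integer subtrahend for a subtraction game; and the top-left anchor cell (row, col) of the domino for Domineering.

PV length from [O.../X...]: 6 plies

ply 1, X at O.../X... | (0,1)=+0→OX../X...*; (0,2)=+0→O.X./X...; (0,3)=+0→O..X/X...; (1,1)=+0→O.../XX..; (1,2)=+0→O.../X.X.; (1,3)=+0→O.../X..X
ply 2, O at OX../X... | (0,2)=+0→OXO./X...*; (0,3)=+0→OX.O/X...; (1,1)=+0→OX../XO..; (1,2)=+0→OX../X.O.; (1,3)=+0→OX../X..O
ply 3, X at OXO./X... | (0,3)=+0→OXOX/X...*; (1,1)=+0→OXO./XX..; (1,2)=+0→OXO./X.X.; (1,3)=+0→OXO./X..X
ply 4, O at OXOX/X... | (1,1)=+0→OXOX/XO..*; (1,2)=+0→OXOX/X.O.; (1,3)=+0→OXOX/X..O
ply 5, X at OXOX/XO.. | (1,2)=+0→OXOX/XOX.*; (1,3)=+0→OXOX/XO.X
ply 6, O at OXOX/XOX. | (1,3)=+0→OXOX/XOXO*
ply 7: OXOX/XOXO is terminal +0 (X); from O.../X... depth 6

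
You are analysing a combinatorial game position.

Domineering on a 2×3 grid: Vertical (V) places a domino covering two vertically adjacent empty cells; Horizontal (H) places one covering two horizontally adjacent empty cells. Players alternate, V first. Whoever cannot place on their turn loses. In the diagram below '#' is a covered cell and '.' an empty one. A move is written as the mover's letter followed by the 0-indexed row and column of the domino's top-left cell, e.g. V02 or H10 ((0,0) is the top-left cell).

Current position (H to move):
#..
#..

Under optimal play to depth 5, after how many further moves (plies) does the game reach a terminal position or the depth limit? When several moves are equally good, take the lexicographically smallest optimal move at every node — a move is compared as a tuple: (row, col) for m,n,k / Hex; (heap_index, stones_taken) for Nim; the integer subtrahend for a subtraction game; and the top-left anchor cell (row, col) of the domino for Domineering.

ply 1, H at #../#.. | H01=+1→###/#..*; H11=+1→#../###
ply 2: ###/#.. is terminal -1 (V); from #../#.. depth 5

PV length from [#../#..]: 1 ply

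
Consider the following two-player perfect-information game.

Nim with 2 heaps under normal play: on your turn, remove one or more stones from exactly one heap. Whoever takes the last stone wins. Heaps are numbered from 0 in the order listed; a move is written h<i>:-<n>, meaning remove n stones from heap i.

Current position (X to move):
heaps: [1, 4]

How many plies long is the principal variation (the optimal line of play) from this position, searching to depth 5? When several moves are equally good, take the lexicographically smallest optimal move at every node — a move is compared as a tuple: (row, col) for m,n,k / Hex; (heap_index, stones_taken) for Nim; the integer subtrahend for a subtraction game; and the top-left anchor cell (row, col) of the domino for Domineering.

p1 X@[(1,4)]: h0:-1[(0,4)]-1 h1:-1[(1,3)]-1 h1:-2[(1,2)]-1 h1:-3[(1,1)]+1* h1:-4[(1,0)]-1
p2 O@[(1,1)]: h0:-1[(0,1)]-1* h1:-1[(1,0)]-1
p3 X@[(0,1)]: h1:-1[(0,0)]+1*
p4 O@[(0,0)] terminal -1; root [(1,4)] d5

PV length from [(1,4)]: 3 plies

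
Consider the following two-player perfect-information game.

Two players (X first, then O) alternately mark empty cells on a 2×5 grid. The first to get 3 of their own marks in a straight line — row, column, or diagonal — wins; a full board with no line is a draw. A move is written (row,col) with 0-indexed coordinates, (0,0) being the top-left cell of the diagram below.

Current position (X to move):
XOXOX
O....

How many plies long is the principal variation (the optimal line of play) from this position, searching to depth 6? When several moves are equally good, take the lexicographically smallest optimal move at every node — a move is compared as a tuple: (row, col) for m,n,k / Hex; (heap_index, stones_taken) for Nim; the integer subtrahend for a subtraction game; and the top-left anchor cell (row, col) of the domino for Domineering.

[XOXOX/O....] X move#1: (1,1):+0/XOXOX/OX...*, (1,2):+0/XOXOX/O.X.., (1,3):+0/XOXOX/O..X., (1,4):+0/XOXOX/O...X
[XOXOX/OX...] O move#2: (1,2):+0/XOXOX/OXO..*, (1,3):+0/XOXOX/OX.O., (1,4):+0/XOXOX/OX..O
[XOXOX/OXO..] X move#3: (1,3):+0/XOXOX/OXOX.*, (1,4):+0/XOXOX/OXO.X
[XOXOX/OXOX.] O move#4: (1,4):+0/XOXOX/OXOXO*
[XOXOX/OXOXO] end (terminal +0, X#5); searched XOXOX/O.... to 6

PV length from [XOXOX/O....]: 4 plies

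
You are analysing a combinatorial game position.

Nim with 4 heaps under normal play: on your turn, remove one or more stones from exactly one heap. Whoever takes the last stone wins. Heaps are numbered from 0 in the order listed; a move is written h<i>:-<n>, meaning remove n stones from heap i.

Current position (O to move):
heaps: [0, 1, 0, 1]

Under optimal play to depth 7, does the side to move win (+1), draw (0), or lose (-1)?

[(0,1,0,1)] O move#1: h1:-1:-1/(0,0,0,1)*, h3:-1:-1/(0,1,0,0)
[(0,0,0,1)] X move#2: h3:-1:+1/(0,0,0,0)*
[(0,0,0,0)] end (terminal -1, O#3); searched (0,1,0,1) to 7

value((0,1,0,1), O) = -1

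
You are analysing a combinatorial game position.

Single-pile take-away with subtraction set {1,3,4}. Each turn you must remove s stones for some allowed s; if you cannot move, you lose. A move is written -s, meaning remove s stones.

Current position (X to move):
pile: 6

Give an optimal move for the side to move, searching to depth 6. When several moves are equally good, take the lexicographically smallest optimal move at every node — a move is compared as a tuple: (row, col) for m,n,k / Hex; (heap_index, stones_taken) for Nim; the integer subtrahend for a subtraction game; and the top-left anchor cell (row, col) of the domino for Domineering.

X's best at [6]: -4

[6] X move#1: -1:-1/5, -3:-1/3, -4:+1/2*
[2] O move#2: -1:-1/1*
[1] X move#3: -1:+1/0*
[0] end (terminal -1, O#4); searched 6 to 6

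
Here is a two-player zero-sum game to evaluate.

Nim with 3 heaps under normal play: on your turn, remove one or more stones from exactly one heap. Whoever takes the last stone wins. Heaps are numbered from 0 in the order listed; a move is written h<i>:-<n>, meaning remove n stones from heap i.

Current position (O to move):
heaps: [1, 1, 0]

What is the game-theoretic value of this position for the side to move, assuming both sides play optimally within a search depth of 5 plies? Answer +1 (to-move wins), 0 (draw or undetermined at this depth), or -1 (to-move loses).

value((1,1,0), O) = -1

[(1,1,0)] O move#1: h0:-1:-1/(0,1,0)*, h1:-1:-1/(1,0,0)
[(0,1,0)] X move#2: h1:-1:+1/(0,0,0)*
[(0,0,0)] end (terminal -1, O#3); searched (1,1,0) to 5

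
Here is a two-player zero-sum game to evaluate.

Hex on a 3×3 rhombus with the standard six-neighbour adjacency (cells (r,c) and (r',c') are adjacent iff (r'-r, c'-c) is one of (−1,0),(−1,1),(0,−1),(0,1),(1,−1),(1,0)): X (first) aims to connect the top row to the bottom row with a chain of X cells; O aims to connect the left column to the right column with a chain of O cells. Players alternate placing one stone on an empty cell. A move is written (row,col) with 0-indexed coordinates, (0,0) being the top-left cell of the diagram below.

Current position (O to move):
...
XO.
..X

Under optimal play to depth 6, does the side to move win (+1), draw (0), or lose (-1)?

ply 1, O at .../XO./..X | (0,0)=+1→O../XO./..X*; (0,1)=+1→.O./XO./..X; (0,2)=-1→..O/XO./..X; (1,2)=-1→.../XOO/..X; (2,0)=+1→.../XO./O.X; (2,1)=-1→.../XO./.OX
ply 2, X at O../XO./..X | (0,1)=-1→OX./XO./..X*; (0,2)=-1→O.X/XO./..X; (1,2)=-1→O../XOX/..X; (2,0)=-1→O../XO./X.X; (2,1)=-1→O../XO./.XX
ply 3, O at OX./XO./..X | (0,2)=-1→OXO/XO./..X; (1,2)=-1→OX./XOO/..X; (2,0)=+1→OX./XO./O.X*; (2,1)=-1→OX./XO./.OX
ply 4, X at OX./XO./O.X | (0,2)=-1→OXX/XO./O.X*; (1,2)=-1→OX./XOX/O.X; (2,1)=-1→OX./XO./OXX
ply 5, O at OXX/XO./O.X | (1,2)=+1→OXX/XOO/O.X*; (2,1)=-1→OXX/XO./OOX
ply 6: OXX/XOO/O.X is terminal -1 (X); from .../XO./..X depth 6

value(.../XO./..X, O) = +1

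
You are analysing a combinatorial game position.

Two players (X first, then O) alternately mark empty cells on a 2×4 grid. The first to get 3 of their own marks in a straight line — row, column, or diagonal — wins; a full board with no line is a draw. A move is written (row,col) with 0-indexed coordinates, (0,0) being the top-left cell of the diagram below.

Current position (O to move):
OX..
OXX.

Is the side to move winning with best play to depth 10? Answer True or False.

ply 1, O at OX../OXX. | (0,2)=-1→OXO./OXX.; (0,3)=-1→OX.O/OXX.; (1,3)=+0→OX../OXXO*
ply 2, X at OX../OXXO | (0,2)=+0→OXX./OXXO*; (0,3)=+0→OX.X/OXXO
ply 3, O at OXX./OXXO | (0,3)=+0→OXXO/OXXO*
ply 4: OXXO/OXXO is terminal +0 (X); from OX../OXX. depth 10

O winning at [OX../OXX.]: False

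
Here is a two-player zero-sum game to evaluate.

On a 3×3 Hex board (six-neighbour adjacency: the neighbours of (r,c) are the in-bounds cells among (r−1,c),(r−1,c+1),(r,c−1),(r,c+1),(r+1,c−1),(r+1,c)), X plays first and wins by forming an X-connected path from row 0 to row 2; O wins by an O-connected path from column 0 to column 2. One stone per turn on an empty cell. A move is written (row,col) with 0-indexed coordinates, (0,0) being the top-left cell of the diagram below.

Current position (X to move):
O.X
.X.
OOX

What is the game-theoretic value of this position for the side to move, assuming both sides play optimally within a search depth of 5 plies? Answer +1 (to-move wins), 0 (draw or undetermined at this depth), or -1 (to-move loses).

[O.X/.X./OOX] X move#1: (0,1):-1/OXX/.X./OOX, (1,0):-1/O.X/XX./OOX, (1,2):+1/O.X/.XX/OOX*
[O.X/.XX/OOX] end (terminal -1, O#2); searched O.X/.X./OOX to 5

value(O.X/.X./OOX, X) = +1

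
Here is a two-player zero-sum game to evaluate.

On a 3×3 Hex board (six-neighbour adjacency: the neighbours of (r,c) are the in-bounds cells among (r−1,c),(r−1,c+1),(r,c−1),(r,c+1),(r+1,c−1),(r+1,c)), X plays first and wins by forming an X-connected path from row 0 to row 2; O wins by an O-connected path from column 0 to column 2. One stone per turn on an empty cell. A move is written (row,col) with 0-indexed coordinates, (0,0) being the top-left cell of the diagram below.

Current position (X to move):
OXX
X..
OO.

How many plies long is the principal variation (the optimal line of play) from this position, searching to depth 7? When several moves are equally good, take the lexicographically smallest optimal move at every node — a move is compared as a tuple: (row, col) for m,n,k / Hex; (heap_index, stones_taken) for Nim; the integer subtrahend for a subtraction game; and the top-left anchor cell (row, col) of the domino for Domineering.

PV length from [OXX/X../OO.]: 2 plies

ply 1, X at OXX/X../OO. | (1,1)=-1→OXX/XX./OO.*; (1,2)=-1→OXX/X.X/OO.; (2,2)=-1→OXX/X../OOX
ply 2, O at OXX/XX./OO. | (1,2)=+1→OXX/XXO/OO.*; (2,2)=+1→OXX/XX./OOO
ply 3: OXX/XXO/OO. is terminal -1 (X); from OXX/X../OO. depth 7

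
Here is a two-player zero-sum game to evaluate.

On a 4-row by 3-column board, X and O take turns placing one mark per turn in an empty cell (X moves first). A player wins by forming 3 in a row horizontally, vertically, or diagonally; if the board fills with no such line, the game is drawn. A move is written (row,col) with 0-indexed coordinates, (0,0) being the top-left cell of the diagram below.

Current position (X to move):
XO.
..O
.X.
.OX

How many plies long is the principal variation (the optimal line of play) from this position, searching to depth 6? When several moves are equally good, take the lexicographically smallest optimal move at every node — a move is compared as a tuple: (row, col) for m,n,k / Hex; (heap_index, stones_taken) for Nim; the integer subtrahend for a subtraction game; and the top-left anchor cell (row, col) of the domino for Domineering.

ply 1, X at XO./..O/.X./.OX | (0,2)=+1→XOX/..O/.X./.OX*; (1,0)=+1→XO./X.O/.X./.OX; (1,1)=+1→XO./.XO/.X./.OX; (2,0)=+1→XO./..O/XX./.OX; (2,2)=+1→XO./..O/.XX/.OX; (3,0)=+0→XO./..O/.X./XOX
ply 2, O at XOX/..O/.X./.OX | (1,0)=-1→XOX/O.O/.X./.OX*; (1,1)=-1→XOX/.OO/.X./.OX; (2,0)=-1→XOX/..O/OX./.OX; (2,2)=-1→XOX/..O/.XO/.OX; (3,0)=-1→XOX/..O/.X./OOX
ply 3, X at XOX/O.O/.X./.OX | (1,1)=+1→XOX/OXO/.X./.OX*; (2,0)=-1→XOX/O.O/XX./.OX; (2,2)=-1→XOX/O.O/.XX/.OX; (3,0)=-1→XOX/O.O/.X./XOX
ply 4, O at XOX/OXO/.X./.OX | (2,0)=-1→XOX/OXO/OX./.OX*; (2,2)=-1→XOX/OXO/.XO/.OX; (3,0)=-1→XOX/OXO/.X./OOX
ply 5, X at XOX/OXO/OX./.OX | (2,2)=+1→XOX/OXO/OXX/.OX*; (3,0)=+0→XOX/OXO/OX./XOX
ply 6: XOX/OXO/OXX/.OX is terminal -1 (O); from XO./..O/.X./.OX depth 6

PV length from [XO./..O/.X./.OX]: 5 plies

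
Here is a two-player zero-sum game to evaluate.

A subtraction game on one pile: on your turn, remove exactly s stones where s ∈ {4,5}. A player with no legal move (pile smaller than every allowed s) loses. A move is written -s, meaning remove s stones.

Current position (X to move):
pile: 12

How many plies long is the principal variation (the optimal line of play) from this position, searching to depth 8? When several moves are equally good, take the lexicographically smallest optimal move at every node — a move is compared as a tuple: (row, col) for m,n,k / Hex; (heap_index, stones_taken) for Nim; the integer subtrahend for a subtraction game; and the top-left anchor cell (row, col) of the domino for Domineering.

[12] X move#1: -4:-1/8*, -5:-1/7
[8] O move#2: -4:-1/4, -5:+1/3*
[3] end (terminal -1, X#3); searched 12 to 8

PV length from [12]: 2 plies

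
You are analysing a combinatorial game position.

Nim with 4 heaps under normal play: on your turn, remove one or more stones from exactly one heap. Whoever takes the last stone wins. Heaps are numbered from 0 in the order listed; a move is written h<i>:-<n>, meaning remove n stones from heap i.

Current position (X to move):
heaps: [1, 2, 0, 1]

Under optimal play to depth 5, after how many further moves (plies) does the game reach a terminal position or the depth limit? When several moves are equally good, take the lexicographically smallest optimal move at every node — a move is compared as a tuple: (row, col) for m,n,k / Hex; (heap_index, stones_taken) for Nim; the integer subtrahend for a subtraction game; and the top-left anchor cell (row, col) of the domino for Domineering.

PV length from [(1,2,0,1)]: 3 plies

[(1,2,0,1)] X move#1: h0:-1:-1/(0,2,0,1), h1:-1:-1/(1,1,0,1), h1:-2:+1/(1,0,0,1)*, h3:-1:-1/(1,2,0,0)
[(1,0,0,1)] O move#2: h0:-1:-1/(0,0,0,1)*, h3:-1:-1/(1,0,0,0)
[(0,0,0,1)] X move#3: h3:-1:+1/(0,0,0,0)*
[(0,0,0,0)] end (terminal -1, O#4); searched (1,2,0,1) to 5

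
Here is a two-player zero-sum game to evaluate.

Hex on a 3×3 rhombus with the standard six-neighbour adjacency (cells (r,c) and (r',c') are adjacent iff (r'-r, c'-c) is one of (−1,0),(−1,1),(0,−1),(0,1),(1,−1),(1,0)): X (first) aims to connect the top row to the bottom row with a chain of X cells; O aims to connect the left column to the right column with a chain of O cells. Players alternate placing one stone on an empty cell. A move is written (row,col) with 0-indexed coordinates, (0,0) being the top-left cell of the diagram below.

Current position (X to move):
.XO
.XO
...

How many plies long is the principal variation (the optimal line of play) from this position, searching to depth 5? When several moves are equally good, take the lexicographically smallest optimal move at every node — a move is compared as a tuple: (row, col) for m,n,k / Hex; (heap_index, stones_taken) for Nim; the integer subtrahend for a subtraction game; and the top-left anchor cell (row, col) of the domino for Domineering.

PV length from [.XO/.XO/...]: 3 plies

[.XO/.XO/...] X move#1: (0,0):+1/XXO/.XO/...*, (1,0):+1/.XO/XXO/..., (2,0):+1/.XO/.XO/X.., (2,1):+1/.XO/.XO/.X., (2,2):+1/.XO/.XO/..X
[XXO/.XO/...] O move#2: (1,0):-1/XXO/OXO/...*, (2,0):-1/XXO/.XO/O.., (2,1):-1/XXO/.XO/.O., (2,2):-1/XXO/.XO/..O
[XXO/OXO/...] X move#3: (2,0):+1/XXO/OXO/X..*, (2,1):+1/XXO/OXO/.X., (2,2):+1/XXO/OXO/..X
[XXO/OXO/X..] end (terminal -1, O#4); searched .XO/.XO/... to 5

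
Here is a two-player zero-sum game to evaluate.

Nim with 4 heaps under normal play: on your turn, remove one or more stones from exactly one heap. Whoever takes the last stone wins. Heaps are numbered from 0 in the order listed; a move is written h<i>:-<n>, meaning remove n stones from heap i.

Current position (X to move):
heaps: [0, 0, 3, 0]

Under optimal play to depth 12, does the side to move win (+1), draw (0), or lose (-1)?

value((0,0,3,0), X) = +1

p1 X@[(0,0,3,0)]: h2:-1[(0,0,2,0)]-1 h2:-2[(0,0,1,0)]-1 h2:-3[(0,0,0,0)]+1*
p2 O@[(0,0,0,0)] terminal -1; root [(0,0,3,0)] d12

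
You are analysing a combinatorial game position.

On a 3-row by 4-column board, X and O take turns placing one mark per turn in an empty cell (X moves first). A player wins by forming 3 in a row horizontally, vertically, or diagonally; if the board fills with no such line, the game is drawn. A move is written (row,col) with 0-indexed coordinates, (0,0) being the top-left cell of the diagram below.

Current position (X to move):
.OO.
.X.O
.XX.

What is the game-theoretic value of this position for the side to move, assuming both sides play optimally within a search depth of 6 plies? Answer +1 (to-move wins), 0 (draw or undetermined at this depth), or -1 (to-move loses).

value(.OO./.X.O/.XX., X) = +1

ply 1, X at .OO./.X.O/.XX. | (0,0)=+1→XOO./.X.O/.XX.*; (0,3)=-1→.OOX/.X.O/.XX.; (1,0)=-1→.OO./XX.O/.XX.; (1,2)=-1→.OO./.XXO/.XX.; (2,0)=+1→.OO./.X.O/XXX.; (2,3)=+1→.OO./.X.O/.XXX
ply 2: XOO./.X.O/.XX. is terminal -1 (O); from .OO./.X.O/.XX. depth 6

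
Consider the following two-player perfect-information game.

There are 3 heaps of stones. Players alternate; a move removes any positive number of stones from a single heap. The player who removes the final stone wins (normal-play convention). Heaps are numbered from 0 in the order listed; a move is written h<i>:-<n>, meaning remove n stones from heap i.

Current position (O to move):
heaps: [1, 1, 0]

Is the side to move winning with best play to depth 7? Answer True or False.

O winning at [(1,1,0)]: False

[(1,1,0)] O move#1: h0:-1:-1/(0,1,0)*, h1:-1:-1/(1,0,0)
[(0,1,0)] X move#2: h1:-1:+1/(0,0,0)*
[(0,0,0)] end (terminal -1, O#3); searched (1,1,0) to 7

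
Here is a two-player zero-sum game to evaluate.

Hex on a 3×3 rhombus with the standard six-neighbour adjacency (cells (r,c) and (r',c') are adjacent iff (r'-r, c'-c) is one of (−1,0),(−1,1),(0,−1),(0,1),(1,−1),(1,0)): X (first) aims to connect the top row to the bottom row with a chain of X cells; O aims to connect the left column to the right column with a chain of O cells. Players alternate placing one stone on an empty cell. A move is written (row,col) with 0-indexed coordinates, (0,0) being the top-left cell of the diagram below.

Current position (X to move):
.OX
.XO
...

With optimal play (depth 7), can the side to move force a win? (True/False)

p1 X@[.OX/.XO/...]: (0,0)[XOX/.XO/...]+1* (1,0)[.OX/XXO/...]+1 (2,0)[.OX/.XO/X..]+1 (2,1)[.OX/.XO/.X.]+1 (2,2)[.OX/.XO/..X]+1
p2 O@[XOX/.XO/...]: (1,0)[XOX/OXO/...]-1* (2,0)[XOX/.XO/O..]-1 (2,1)[XOX/.XO/.O.]-1 (2,2)[XOX/.XO/..O]-1
p3 X@[XOX/OXO/...]: (2,0)[XOX/OXO/X..]+1* (2,1)[XOX/OXO/.X.]+1 (2,2)[XOX/OXO/..X]+1
p4 O@[XOX/OXO/X..] terminal -1; root [.OX/.XO/...] d7

X winning at [.OX/.XO/...]: True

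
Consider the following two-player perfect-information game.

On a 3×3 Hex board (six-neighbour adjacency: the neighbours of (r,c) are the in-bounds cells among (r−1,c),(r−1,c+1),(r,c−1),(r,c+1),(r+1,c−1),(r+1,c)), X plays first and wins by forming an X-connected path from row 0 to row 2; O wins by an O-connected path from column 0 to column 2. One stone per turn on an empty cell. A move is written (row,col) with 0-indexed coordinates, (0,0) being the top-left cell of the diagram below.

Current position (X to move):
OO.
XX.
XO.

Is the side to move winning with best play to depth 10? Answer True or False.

p1 X@[OO./XX./XO.]: (0,2)[OOX/XX./XO.]+1* (1,2)[OO./XXX/XO.]-1 (2,2)[OO./XX./XOX]-1
p2 O@[OOX/XX./XO.] terminal -1; root [OO./XX./XO.] d10

X winning at [OO./XX./XO.]: True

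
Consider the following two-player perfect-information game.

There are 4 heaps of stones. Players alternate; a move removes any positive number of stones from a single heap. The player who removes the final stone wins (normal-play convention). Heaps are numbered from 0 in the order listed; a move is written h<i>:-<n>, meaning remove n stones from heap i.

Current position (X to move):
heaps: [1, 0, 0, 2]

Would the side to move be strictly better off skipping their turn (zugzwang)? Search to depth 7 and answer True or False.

[(1,0,0,2)] X move#1: h0:-1:-1/(0,0,0,2), h3:-1:+1/(1,0,0,1)*, h3:-2:-1/(1,0,0,0)
[(1,0,0,1)] O move#2: h0:-1:-1/(0,0,0,1)*, h3:-1:-1/(1,0,0,0)
[(0,0,0,1)] X move#3: h3:-1:+1/(0,0,0,0)*
[(0,0,0,0)] end (terminal -1, O#4); searched (1,0,0,2) to 7
suppose X passes — search the same position with O to move:
pass> [(1,0,0,2)] O move#1: h0:-1:-1/(0,0,0,2), h3:-1:+1/(1,0,0,1)*, h3:-2:-1/(1,0,0,0)
pass> [(1,0,0,1)] X move#2: h0:-1:-1/(0,0,0,1)*, h3:-1:-1/(1,0,0,0)
pass> [(0,0,0,1)] O move#3: h3:-1:+1/(0,0,0,0)*
pass> [(0,0,0,0)] end (terminal -1, X#4); searched (1,0,0,2) to 7
for X: play +1, pass -1

zugzwang((1,0,0,2), X) = False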